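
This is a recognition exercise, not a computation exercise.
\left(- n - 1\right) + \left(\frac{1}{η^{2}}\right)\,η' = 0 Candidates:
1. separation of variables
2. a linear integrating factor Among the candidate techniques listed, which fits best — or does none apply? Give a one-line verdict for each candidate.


Method: separation of variables — solved for the derivative, the right side splits multiplicatively into a function of each variable alone — divide and integrate each side.
- separation of variables — applies; the problem has the shape this method handles.
- a linear integrating factor — the unknown enters nonlinearly (through a power, a denominator, or a transcendental function), which the linear integrating-factor recipe cannot absorb as-is — any repair would come from a preliminary substitution, not the factor.


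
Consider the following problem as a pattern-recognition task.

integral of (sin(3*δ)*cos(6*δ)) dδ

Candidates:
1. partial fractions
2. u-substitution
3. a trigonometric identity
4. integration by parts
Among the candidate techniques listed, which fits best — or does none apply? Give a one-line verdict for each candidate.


Technique: a trigonometric identity — cross-frequency products like sin(3*δ)*cos(6*δ) are the textbook product-to-sum case — the identity converts them to directly integrable sinusoids.
- partial fractions — the expression is not a ratio of polynomials that decomposes further.
- u-substitution — no subexpression of the integrand serves as a whole-integral substitution inner — individual terms may offer their own, but none carries its derivative as a factor of the full integrand; a working change of variable would have to be constructed from outside the expression.
- a trigonometric identity: applies; the problem has the shape this method handles.
- integration by parts — not the natural route: no polynomial-kernel product appears — a recursive parts reduction of the trigonometric product exists, but the identity rewrite is direct.


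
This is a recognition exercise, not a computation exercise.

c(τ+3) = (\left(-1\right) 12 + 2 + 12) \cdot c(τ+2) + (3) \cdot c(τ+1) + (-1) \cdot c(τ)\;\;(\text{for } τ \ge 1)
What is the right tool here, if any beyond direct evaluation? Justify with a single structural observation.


Diagnosis: the characteristic-root method — no index-dependence in the weights and nothing inhomogeneous: classic characteristic-equation setup.


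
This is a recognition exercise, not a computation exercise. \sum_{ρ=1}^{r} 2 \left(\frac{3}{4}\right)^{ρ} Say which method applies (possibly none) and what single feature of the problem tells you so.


Best approach: the geometric series formula — each summand is the previous one scaled by \frac{3}{4}; that constant multiplier is itself the geometric structure.


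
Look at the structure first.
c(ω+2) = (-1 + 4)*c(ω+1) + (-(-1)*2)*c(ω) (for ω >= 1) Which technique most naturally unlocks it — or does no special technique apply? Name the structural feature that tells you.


Method: the characteristic-root method — every coefficient is a fixed number and the forcing is zero — substitute r^ω and read off the root equation.


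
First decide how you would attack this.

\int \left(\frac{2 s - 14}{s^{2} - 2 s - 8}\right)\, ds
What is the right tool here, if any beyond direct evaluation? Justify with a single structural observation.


Technique: partial fractions — s^{2} - 2 s - 8 splits into linear pieces, so the quotient is a sum of simple fractions — decompose before integrating.


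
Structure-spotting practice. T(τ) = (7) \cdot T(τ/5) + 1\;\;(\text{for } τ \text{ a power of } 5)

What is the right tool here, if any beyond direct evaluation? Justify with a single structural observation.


Diagnosis: the master substitution — the argument contracts 5-fold per step: reindex τ exponentially and solve the linear recurrence in the new index.


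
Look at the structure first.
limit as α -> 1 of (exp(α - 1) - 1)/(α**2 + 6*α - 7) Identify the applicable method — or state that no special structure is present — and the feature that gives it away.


Diagnosis: l'Hôpital's rule (0/0) — both numerator and denominator vanish at 1: the genuine 0/0 indeterminate that l'Hôpital exists for. The standard small-argument limits would also carry it; the rule is the systematic route.


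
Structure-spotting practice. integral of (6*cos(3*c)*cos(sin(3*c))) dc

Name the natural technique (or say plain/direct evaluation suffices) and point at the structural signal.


Best approach: u-substitution — 6*cos(3*c) matches the derivative of sin(3*c) up to a constant; with u = sin(3*c) the whole integrand folds into a function of u alone.


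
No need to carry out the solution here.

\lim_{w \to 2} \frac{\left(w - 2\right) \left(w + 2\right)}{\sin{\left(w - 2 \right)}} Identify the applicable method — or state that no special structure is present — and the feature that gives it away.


Technique: l'Hôpital's rule (0/0) — the 0/0 form at 2 is the signature situation for l'Hôpital's rule. The standard small-argument limits would also carry it; the rule is the systematic route.


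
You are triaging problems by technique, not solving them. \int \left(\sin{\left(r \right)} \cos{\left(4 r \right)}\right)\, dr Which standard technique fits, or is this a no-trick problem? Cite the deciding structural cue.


Diagnosis: a trigonometric identity — two different frequencies multiply in \sin{\left(r \right)} \cos{\left(4 r \right)}; the product-to-sum formula separates them.


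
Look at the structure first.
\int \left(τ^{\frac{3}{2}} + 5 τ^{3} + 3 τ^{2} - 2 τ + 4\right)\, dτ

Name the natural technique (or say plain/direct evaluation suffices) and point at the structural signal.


Verdict: no special technique — every term is a constant multiple of a power of τ; term-wise power-rule integration needs no preliminary transformation.


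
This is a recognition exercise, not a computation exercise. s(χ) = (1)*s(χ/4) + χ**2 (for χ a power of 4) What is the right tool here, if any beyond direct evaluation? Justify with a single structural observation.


Method: the master substitution — index division is the fingerprint: χ/4 in the recursive call means substitute χ = 4^m.


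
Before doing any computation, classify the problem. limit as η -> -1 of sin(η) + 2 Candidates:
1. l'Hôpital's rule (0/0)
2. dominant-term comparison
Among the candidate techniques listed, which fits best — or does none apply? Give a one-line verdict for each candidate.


Diagnosis: no special technique — nothing blocks direct substitution at -1: plug in and finish.
- l'Hôpital's rule (0/0) — substituting the point produces a determinate value, not a 0 over 0 clash.
- dominant-term comparison: this limit is not decided by comparing leading-term growth at infinity.


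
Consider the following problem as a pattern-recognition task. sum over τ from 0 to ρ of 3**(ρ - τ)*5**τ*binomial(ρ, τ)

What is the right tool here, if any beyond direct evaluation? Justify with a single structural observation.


Verdict: the binomial theorem — the summand is term τ of a binomial expansion in 5 and 3; the whole sum is a single power.


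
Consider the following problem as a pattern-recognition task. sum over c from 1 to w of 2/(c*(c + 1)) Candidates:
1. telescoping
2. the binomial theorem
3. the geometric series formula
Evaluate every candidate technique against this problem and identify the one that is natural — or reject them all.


Method: telescoping — 2/(c*(c + 1)) is a collapsed telescope: expand it into simple fractions to see the cancellation.
- telescoping — applicable, and directly so.
- the binomial theorem: the terms lack the binomial-coefficient-weighted complementary-power pattern of an expansion.
- the geometric series formula: the term-to-term ratio drifts with the index — the one thing the geometric formula cannot absorb.


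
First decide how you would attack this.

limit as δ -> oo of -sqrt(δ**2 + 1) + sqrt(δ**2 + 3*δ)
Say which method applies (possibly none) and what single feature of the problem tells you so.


Technique: conjugate multiplication — divergence minus divergence hides a finite answer — expose it by pairing sqrt(δ**2 + 3*δ) - sqrt(δ**2 + 1) with its conjugate.


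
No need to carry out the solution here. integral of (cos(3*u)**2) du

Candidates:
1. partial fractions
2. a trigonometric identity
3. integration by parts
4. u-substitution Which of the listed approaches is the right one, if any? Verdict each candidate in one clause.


Technique: a trigonometric identity — even powers like cos(3*u)**2 never integrate directly; the half-angle identity lowers the degree first.
- partial fractions: the expression is not a ratio of polynomials that decomposes further.
- a trigonometric identity: applies; the problem has the shape this method handles.
- integration by parts: not the fit here: there is no polynomial factor to ladder down — parts can still close the trigonometric product by recursion, though the identity rewrite is the direct route.
- u-substitution — no subexpression of the integrand pairs with its own derivative as a factor — individual terms may offer their own substitutions, but any change of variable covering the whole integral would have to be constructed from outside the expression.


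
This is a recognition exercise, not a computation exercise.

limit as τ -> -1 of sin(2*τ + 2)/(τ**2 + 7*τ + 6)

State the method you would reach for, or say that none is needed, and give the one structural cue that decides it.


Verdict: l'Hôpital's rule (0/0) — numerator and denominator both vanish at -1 — a genuine 0/0 form, which is exactly when l'Hôpital applies. Known elementary limits would finish this too — the rule just bypasses the case analysis.


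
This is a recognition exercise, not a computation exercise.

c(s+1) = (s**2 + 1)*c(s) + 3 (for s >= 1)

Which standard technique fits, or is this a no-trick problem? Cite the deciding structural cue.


Best approach: a summation factor — an index-dependent multiplier s**2 + 1 rules out characteristic roots; a summation factor converts it to a pure difference.


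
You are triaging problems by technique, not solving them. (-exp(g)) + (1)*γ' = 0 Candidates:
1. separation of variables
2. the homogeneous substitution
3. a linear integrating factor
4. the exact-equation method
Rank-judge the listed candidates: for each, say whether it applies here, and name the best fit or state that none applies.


Diagnosis: no special technique — with γ absent the equation is not coupled at all: direct integration in g.
- separation of variables: any separation here is vacuous (nothing depends on the unknown); direct integration is the honest label.
- the homogeneous substitution: the ratio substitution does not collapse this equation.
- a linear integrating factor: with the unknown absent the integrating factor is a formality; direct integration is the working structure.
- the exact-equation method: no dependence on the unknown anywhere: exactness is a label without content here.


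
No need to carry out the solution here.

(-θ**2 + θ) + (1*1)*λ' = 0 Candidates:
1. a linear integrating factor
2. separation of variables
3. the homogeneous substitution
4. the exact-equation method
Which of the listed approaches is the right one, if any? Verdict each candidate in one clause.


Diagnosis: no special technique — solved for the derivative, no λ appears — this is antidifferentiation in θ wearing ODE clothing.
- a linear integrating factor: with the unknown absent the integrating factor is a formality; direct integration is the working structure.
- separation of variables — with no unknown in the slope, separating variables is a formality — the equation integrates directly.
- the homogeneous substitution — the ratio substitution does not collapse this equation.
- the exact-equation method: no dependence on the unknown anywhere: exactness is a label without content here.


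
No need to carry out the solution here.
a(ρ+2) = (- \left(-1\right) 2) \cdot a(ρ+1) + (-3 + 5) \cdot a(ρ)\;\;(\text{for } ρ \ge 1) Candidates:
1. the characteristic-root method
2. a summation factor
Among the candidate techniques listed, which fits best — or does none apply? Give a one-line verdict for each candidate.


Verdict: the characteristic-root method — this is the constant-coefficient homogeneous case — the whole solution in ρ reduces to a polynomial's roots.
- the characteristic-root method — a fit — the right tool for this form.
- a summation factor — a summation factor telescopes one-step recursions; this one carries higher-order memory.


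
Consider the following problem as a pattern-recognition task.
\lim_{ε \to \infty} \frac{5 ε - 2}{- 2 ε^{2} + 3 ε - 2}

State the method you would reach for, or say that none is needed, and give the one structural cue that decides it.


Technique: dominant-term comparison — divide through by the highest power of ε; every lower-order term dies and the dominant terms decide the limit. Viewed as a single quotient this is an ∞/∞ form — an at-infinity application of l'Hôpital's rule would also resolve it; comparing leading growth reads the answer without differentiating.


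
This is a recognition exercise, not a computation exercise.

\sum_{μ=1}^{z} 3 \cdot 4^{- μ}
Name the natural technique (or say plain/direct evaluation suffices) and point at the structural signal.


Technique: the geometric series formula — consecutive terms stand in a fixed index-free ratio — the geometric sum formula closes it.


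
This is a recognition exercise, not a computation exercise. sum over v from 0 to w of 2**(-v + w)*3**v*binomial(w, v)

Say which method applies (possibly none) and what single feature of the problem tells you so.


Best approach: the binomial theorem — binomial coefficients against complementary powers of 3 and 2: recognize the binomial expansion and resum.


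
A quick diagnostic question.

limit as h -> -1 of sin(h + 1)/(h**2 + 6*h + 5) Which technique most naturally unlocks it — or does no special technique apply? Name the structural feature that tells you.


Method: l'Hôpital's rule (0/0) — substituting -1 gives 0 over 0; differentiate top and bottom once and re-evaluate. The standard small-argument limits would also carry it; the rule is the systematic route.


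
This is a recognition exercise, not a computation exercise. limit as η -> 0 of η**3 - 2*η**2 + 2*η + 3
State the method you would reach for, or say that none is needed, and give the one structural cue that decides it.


Technique: no special technique — no vanishing denominator and no indeterminate clash at the point — evaluation is immediate.


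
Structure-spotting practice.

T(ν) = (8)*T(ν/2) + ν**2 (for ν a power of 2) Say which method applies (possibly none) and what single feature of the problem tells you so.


Technique: the master substitution — the index is divided (ν/2), not shifted — substitute ν = 2^m to straighten it into a shift recurrence.


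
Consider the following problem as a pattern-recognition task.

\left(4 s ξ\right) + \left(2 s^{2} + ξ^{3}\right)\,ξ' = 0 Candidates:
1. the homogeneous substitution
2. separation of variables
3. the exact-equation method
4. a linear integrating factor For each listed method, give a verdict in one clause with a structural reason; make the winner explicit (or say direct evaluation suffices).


Diagnosis: the exact-equation method — take the mixed partials of 4 s ξ and 2 s^{2} + ξ^{3}: they are equal, which certifies an exact differential.
- the homogeneous substitution — the ratio of the variables does not determine the slope.
- separation of variables — the two dependences are entangled, not a clean product of one-variable pieces.
- the exact-equation method: a fit — the right tool for this form.
- a linear integrating factor — the unknown enters nonlinearly (through a power, a denominator, or a transcendental function), which the linear integrating-factor recipe cannot absorb as-is — any repair would come from a preliminary substitution, not the factor.


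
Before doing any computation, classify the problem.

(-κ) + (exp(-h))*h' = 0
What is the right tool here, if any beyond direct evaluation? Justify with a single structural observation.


Verdict: separation of variables — solved for the derivative, the right side splits multiplicatively into a function of each variable alone — divide and integrate each side. The equation is exact as it stands too — a potential function exists — though separation reads the split structure directly.


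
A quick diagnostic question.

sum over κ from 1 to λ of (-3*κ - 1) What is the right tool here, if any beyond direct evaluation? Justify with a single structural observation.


Verdict: no special technique — the summand is a plain polynomial in κ (expanding first if it arrives factored); standard power-sum formulas evaluate it term by term.


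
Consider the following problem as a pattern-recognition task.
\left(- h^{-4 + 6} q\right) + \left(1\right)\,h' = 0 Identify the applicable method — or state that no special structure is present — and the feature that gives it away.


Best approach: separation of variables — solved for the derivative, the right side factors as q times h^{-4 + 6} — all q-dependence separates from all h-dependence.


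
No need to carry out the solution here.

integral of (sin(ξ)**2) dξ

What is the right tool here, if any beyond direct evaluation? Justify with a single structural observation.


Technique: a trigonometric identity — apply power reduction to sin(ξ)**2; each application halves the trigonometric degree.


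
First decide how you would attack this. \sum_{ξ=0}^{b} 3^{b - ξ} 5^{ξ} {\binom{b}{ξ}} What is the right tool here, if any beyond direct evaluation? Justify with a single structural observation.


Best approach: the binomial theorem — {\binom{b}{ξ}} weighting matched powers of 5 and 3 is the expanded form of (5 + 3)^b — fold it back up.


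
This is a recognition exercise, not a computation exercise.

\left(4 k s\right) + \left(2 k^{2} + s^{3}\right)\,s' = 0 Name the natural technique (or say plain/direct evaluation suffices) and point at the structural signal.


Method: the exact-equation method — 4 k s and 2 k^{2} + s^{3} pass the exactness check on the nose, so no integrating factor in k or s is needed at all.


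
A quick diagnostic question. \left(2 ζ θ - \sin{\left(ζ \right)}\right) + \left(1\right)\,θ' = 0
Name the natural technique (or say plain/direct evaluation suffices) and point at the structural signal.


Verdict: a linear integrating factor — the unknown enters only to the first power against a nonzero forcing term — the integrating-factor template applies directly.


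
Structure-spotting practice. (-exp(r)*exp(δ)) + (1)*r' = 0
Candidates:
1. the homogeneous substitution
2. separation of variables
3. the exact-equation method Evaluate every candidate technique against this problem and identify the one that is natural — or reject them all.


Best approach: separation of variables — solved for the derivative, the right side factors as exp(δ) times exp(r) — all δ-dependence separates from all r-dependence.
- the homogeneous substitution: solved for the derivative, the right side changes under joint scaling of the two variables.
- separation of variables — applies; the problem has the shape this method handles.
- the exact-equation method — the cross partial derivatives disagree, so no single potential exists.


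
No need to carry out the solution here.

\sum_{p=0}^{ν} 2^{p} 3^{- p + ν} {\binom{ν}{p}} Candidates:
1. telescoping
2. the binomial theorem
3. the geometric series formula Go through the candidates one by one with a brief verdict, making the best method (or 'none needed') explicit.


Diagnosis: the binomial theorem — the summand is term p of a binomial expansion in 2 and 3; the whole sum is a single power.
- telescoping: in the displayed form, no term reappears at a neighboring index to cancel against.
- the binomial theorem: applicable, and directly so.
- the geometric series formula — no single multiplier carries one term to the next throughout the sum.


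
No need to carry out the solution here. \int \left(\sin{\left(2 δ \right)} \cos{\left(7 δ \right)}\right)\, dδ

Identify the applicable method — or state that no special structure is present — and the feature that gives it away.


Technique: a trigonometric identity — apply product-to-sum to \sin{\left(2 δ \right)} \cos{\left(7 δ \right)}: two clean single-angle terms replace one awkward product.


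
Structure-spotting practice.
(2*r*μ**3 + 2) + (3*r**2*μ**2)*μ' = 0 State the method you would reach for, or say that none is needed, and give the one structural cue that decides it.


Method: the exact-equation method — because the two cross partials coincide, the form is conservative as written — recover its potential in (r, μ).


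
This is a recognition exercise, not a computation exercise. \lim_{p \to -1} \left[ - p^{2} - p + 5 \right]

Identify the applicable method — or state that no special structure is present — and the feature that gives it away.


Best approach: no special technique — no zero denominators, no indeterminate clash at -1 — substitute and read off the value.


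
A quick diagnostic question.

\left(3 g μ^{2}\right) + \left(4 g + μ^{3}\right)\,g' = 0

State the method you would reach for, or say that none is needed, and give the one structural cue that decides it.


Verdict: the exact-equation method — take the mixed partials of 3 g μ^{2} and 4 g + μ^{3}: they are equal, which certifies an exact differential.


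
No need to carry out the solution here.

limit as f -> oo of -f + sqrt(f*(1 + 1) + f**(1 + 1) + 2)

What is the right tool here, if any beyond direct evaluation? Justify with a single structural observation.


Technique: conjugate multiplication — two divergent pieces with a minus sign between them and a radical in the mix: rationalize sqrt(f*(1 + 1) + f**(1 + 1) + 2) - f before any limit law applies.


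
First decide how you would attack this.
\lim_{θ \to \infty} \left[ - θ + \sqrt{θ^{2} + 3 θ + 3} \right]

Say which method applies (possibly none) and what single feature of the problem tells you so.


Diagnosis: conjugate multiplication — an infinity-minus-infinity difference with a surviving radical — multiply by the conjugate to cancel the divergence.


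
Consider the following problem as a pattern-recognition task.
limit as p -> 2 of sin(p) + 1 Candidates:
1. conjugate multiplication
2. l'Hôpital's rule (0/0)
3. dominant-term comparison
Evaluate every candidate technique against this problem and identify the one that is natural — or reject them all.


Verdict: no special technique — the expression is continuous at 2 — substitute and evaluate; no indeterminate form appears.
- conjugate multiplication: there is no infinity-minus-infinity radical difference to rationalize.
- l'Hôpital's rule (0/0) — evaluation at the point is determinate, so the rule has nothing to repair.
- dominant-term comparison: leading-power comparison does not apply to this form.


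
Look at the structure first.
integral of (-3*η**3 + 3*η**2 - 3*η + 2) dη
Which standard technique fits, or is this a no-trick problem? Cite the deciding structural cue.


Technique: no special technique — nothing composite, nothing rational, nothing trigonometric — each constant-multiple power of η integrates by the power rule alone.


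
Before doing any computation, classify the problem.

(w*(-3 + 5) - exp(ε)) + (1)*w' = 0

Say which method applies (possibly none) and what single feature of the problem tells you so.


Method: a linear integrating factor — the equation is linear in w with coefficient (-3 + 5); multiplying by the integrating factor exp(∫(-3 + 5)) makes the left side a perfect derivative.


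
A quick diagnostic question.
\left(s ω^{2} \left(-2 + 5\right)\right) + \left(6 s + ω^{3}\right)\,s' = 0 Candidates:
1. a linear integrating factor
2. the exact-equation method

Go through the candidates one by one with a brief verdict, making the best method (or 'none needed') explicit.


Technique: the exact-equation method — take the mixed partials of s ω^{2} \left(-2 + 5\right) and 6 s + ω^{3}: they are equal, which certifies an exact differential.
- a linear integrating factor — the unknown enters nonlinearly (through a power, a denominator, or a transcendental function), which the linear integrating-factor recipe cannot absorb as-is — any repair would come from a preliminary substitution, not the factor.
- the exact-equation method: applies; the problem has the shape this method handles.


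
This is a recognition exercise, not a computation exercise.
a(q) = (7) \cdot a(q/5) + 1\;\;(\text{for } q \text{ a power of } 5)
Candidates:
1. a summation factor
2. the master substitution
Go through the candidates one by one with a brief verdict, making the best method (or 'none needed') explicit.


Technique: the master substitution — treat m = log base 5 of q as the new clock: one recursion step advances m by one while q scales by 5.
- a summation factor: the recursion divides its index rather than shifting it — there is no previous-term chain for a summation factor to telescope.
- the master substitution: applicable, and directly so.


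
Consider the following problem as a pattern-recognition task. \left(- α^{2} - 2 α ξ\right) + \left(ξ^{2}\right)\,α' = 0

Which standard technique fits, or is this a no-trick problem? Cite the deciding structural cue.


Verdict: the homogeneous substitution — the slope's numerator and denominator share total degree; set v = α/ξ and the equation drops to separable form. A Bernoulli substitution is a fair alternative on this equation directly; the homogeneous reading takes it as given.


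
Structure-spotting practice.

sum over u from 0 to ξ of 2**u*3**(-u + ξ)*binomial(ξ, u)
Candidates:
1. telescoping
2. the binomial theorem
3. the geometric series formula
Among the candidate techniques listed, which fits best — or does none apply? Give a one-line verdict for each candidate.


Best approach: the binomial theorem — the binomial coefficients weight matched powers of 2 and 3, which is exactly the expansion of a binomial power.
- telescoping: as presented, consecutive terms share no shifted copy to cancel against — no rewrite is on display to change that.
- the binomial theorem — yes, a natural case for it.
- the geometric series formula — consecutive terms are not related by a fixed multiplier.


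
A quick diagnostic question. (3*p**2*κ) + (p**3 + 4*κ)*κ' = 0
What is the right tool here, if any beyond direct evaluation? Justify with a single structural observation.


Method: the exact-equation method — because the two cross partials coincide, the form is conservative as written — recover its potential in (p, κ).


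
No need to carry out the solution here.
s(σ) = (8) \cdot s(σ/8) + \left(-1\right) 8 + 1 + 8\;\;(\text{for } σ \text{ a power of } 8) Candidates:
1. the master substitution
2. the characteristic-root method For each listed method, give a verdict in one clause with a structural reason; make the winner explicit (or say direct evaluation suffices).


Verdict: the master substitution — the argument contracts 8-fold per step: reindex σ exponentially and solve the linear recurrence in the new index.
- the master substitution: yes, a natural case for it.
- the characteristic-root method — the recursion divides its index rather than shifting it — outside the constant-shift family the root method covers.


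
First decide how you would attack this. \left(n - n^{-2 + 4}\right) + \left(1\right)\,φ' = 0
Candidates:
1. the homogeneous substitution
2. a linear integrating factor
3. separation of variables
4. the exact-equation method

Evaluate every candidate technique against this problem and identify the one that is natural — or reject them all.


Best approach: no special technique — the slope is a function of n alone, so integrate both sides directly.
- the homogeneous substitution: solved for the derivative, the right side changes under joint scaling of the two variables.
- a linear integrating factor: with the unknown absent the integrating factor is a formality; direct integration is the working structure.
- separation of variables: separation is only trivially available — with the unknown absent from the slope this is a direct integration, not a separation problem.
- the exact-equation method: with the unknown absent from both coefficients, the cross-partial test holds emptily — nothing for the exact method to work on.


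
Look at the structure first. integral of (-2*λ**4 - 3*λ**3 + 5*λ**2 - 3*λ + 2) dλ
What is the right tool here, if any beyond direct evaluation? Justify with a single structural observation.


Method: no special technique — scan for structure and find none: constant multiples of powers of λ, integrate directly.


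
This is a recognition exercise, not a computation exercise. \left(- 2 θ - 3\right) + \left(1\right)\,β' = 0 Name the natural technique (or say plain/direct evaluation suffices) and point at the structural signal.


Best approach: no special technique — the slope is a pure function of θ; integrate both sides and be done.


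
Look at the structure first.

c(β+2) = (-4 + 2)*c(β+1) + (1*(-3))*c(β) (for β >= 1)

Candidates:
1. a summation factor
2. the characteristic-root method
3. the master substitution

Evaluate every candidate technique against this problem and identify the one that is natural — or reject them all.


Verdict: the characteristic-root method — because shifting β leaves the equation's coefficients unchanged, exponential trials reduce it to algebra.
- a summation factor — the recurrence reaches back more than one step, outside the first-order family a summation factor normalizes.
- the characteristic-root method: a fit — the right tool for this form.
- the master substitution — the recursive argument is a shift of the index, not a fixed fraction of it.


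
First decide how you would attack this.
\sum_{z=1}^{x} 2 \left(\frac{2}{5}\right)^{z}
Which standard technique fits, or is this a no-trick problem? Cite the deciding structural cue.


Method: the geometric series formula — consecutive terms stand in a fixed index-free ratio — the geometric sum formula closes it.


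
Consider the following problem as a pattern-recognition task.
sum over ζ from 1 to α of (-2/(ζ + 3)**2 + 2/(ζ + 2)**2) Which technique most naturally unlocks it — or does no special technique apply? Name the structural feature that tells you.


Best approach: telescoping — the summand is built as 2/(ζ + 2)**2 minus its own successor — adjacent terms annihilate down the line.


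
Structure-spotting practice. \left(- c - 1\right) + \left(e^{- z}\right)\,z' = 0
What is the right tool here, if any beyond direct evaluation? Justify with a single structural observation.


Technique: separation of variables — solved for the derivative, the right side splits multiplicatively into a function of each variable alone — divide and integrate each side. The cross-partial test also passes here (vacuously, each side single-variable); the potential-function route would work, separation is simply more immediate.


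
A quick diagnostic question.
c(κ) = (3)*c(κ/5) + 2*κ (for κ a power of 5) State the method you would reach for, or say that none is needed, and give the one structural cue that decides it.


Method: the master substitution — divide-the-index recursion (κ/5 inside the call) straightens out once the index is rewritten as 5^m.


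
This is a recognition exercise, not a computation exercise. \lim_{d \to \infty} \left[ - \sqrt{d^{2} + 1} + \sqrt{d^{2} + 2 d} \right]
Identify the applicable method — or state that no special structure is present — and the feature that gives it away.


Technique: conjugate multiplication — \sqrt{d^{2} + 2 d} and \sqrt{d^{2} + 1} both blow up, but their difference is tame once the conjugate rationalizes it.


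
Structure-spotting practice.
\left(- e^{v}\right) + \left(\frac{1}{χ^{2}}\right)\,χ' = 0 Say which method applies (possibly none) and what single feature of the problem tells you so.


Verdict: separation of variables — one side of the product carries the independent variable, the other the unknown — the textbook separation shape. An exactness check succeeds on this form as well — separation and the potential function arrive at the same answer, separation more directly.


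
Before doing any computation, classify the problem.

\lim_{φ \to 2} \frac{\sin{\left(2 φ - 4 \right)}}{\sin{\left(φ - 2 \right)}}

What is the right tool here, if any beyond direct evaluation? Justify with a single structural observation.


Verdict: l'Hôpital's rule (0/0) — the 0/0 form at 2 is the signature situation for l'Hôpital's rule. Known elementary limits would finish this too — the rule just bypasses the case analysis.


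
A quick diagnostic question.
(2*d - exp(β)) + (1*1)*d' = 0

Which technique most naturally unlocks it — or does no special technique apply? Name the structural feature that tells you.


Best approach: a linear integrating factor — the equation is linear in d with coefficient 2; multiplying by the integrating factor exp(∫2) makes the left side a perfect derivative.


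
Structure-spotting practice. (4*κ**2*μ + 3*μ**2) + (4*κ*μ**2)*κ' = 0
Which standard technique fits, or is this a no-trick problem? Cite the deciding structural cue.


Best approach: the exact-equation method — d/dκ of 4*κ**2*μ + 3*μ**2 equals d/dμ of 4*κ*μ**2: the form is a total differential of one potential — integrate it exactly.


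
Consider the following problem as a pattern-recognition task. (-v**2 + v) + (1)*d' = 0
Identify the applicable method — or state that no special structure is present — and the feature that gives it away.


Verdict: no special technique — the slope is a function of v alone, so integrate both sides directly.


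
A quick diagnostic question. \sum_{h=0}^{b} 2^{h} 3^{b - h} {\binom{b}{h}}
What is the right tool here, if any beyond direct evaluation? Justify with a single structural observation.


Technique: the binomial theorem — binomial coefficients against complementary powers of 2 and 3: recognize the binomial expansion and resum.


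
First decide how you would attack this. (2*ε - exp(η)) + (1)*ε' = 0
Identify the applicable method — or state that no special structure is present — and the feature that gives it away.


Verdict: a linear integrating factor — ε appears only to the first power with coefficient 2 — the classic integrating-factor setup.


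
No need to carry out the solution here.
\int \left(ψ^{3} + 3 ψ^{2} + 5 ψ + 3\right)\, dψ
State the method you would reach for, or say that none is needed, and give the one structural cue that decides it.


Diagnosis: no special technique — nothing composite, nothing rational, nothing trigonometric — each constant-multiple power of ψ integrates by the power rule alone.


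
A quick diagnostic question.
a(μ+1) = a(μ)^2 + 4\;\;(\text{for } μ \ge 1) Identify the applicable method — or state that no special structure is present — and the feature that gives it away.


Diagnosis: no special technique — no ansatz, no master substitution, no summation factor survives the nonlinearity here.


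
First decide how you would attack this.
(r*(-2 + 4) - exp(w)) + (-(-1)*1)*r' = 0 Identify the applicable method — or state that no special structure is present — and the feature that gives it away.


Diagnosis: a linear integrating factor — r enters only linearly with coefficient (-2 + 4); multiply by exp of the integral of (-2 + 4) and the left side becomes one derivative.


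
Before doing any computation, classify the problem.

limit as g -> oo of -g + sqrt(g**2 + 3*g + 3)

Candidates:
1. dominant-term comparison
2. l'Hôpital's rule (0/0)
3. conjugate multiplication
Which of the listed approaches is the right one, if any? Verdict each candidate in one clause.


Verdict: conjugate multiplication — divergence minus divergence hides a finite answer — expose it by pairing sqrt(g**2 + 3*g + 3) - g with its conjugate.
- dominant-term comparison: no dominant-degree comparison decides it.
- l'Hôpital's rule (0/0): substitution produces ∞ − ∞ rather than a vanishing quotient; the rule needs a 0/0 ratio to act on.
- conjugate multiplication: applies; the problem has the shape this method handles.


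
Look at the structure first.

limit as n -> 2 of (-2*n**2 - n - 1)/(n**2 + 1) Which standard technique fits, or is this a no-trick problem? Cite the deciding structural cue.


Method: no special technique — the expression is continuous at the evaluation point — substitute directly; no indeterminate form appears.


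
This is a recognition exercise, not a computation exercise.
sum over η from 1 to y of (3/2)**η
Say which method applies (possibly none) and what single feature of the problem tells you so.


Technique: the geometric series formula — the ratio of consecutive terms is the constant 3/2, independent of the index — a geometric sum.


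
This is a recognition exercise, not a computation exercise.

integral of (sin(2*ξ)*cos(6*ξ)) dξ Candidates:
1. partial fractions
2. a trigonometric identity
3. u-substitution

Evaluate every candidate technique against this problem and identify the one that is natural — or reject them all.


Technique: a trigonometric identity — cross-frequency products like sin(2*ξ)*cos(6*ξ) are the textbook product-to-sum case — the identity converts them to directly integrable sinusoids.
- partial fractions — there is no rational-function structure to decompose.
- a trigonometric identity: a fit — the right tool for this form.
- u-substitution: no subexpression of the integrand serves as a whole-integral substitution inner — individual terms may offer their own, but none carries its derivative as a factor of the full integrand; a working change of variable would have to be constructed from outside the expression.


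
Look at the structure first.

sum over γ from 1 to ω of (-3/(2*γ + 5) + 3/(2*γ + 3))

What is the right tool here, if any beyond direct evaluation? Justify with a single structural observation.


Technique: telescoping — the summand is 3/(2*γ + 3) minus the same expression shifted by one, so consecutive terms cancel in pairs.


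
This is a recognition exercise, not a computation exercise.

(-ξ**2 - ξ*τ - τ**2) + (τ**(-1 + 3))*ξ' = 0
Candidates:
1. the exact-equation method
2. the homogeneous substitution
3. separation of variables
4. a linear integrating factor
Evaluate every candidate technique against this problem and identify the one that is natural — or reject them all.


Best approach: the homogeneous substitution — the slope is degree-zero homogeneous: the ratio substitution v = ξ/τ collapses it.
- the exact-equation method — the cross partial derivatives disagree, so no single potential exists.
- the homogeneous substitution: yes — fits the structure here.
- separation of variables — no division isolates the independent variable from the unknown.
- a linear integrating factor — the unknown enters nonlinearly (through a power, a denominator, or a transcendental function), which the linear integrating-factor recipe cannot absorb as-is — any repair would come from a preliminary substitution, not the factor.


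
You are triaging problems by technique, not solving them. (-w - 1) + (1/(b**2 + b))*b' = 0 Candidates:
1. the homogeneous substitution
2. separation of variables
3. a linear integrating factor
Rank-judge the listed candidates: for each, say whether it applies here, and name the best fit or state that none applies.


Best approach: separation of variables — separating collects all b-dependence with the derivative and leaves all w-dependence opposite: variables separate. A Bernoulli rewrite would carry it as the equation stands — separating the variables needs no rearrangement either.
- the homogeneous substitution — the slope changes under joint rescaling, failing the degree-zero test.
- separation of variables — applicable, and directly so.
- a linear integrating factor: the unknown enters nonlinearly (through a power, a denominator, or a transcendental function), which the linear integrating-factor recipe cannot absorb as-is — any repair would come from a preliminary substitution, not the factor.
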